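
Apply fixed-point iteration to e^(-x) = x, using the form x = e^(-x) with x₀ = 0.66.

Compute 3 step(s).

Equation: e^(-x) = x
Fixed-point form: x = e^(-x)
x₀ = 0.66

x_1 = g(0.660000) = 0.516851
x_2 = g(0.516851) = 0.596395
x_3 = g(0.596395) = 0.550793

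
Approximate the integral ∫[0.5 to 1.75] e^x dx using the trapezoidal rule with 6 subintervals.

f(x) = e^x
a = 0.5, b = 1.75, n = 6
h = (b - a)/n = 0.208333

Trapezoidal rule: (h/2)[f(x₀) + 2f(x₁) + 2f(x₂) + ... + f(xₙ)]

x_0 = 0.5000, f(x_0) = 1.648721, coefficient = 1
x_1 = 0.7083, f(x_1) = 2.030604, coefficient = 2
x_2 = 0.9167, f(x_2) = 2.500940, coefficient = 2
x_3 = 1.1250, f(x_3) = 3.080217, coefficient = 2
x_4 = 1.3333, f(x_4) = 3.793668, coefficient = 2
x_5 = 1.5417, f(x_5) = 4.672371, coefficient = 2
x_6 = 1.7500, f(x_6) = 5.754603, coefficient = 1

I ≈ (0.208333/2) × 39.558924 = 4.120721
Exact value: 4.105881
Error: 0.014840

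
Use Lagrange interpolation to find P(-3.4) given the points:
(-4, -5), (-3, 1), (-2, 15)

Lagrange interpolation formula:
P(x) = Σ yᵢ × Lᵢ(x)
where Lᵢ(x) = Π_{j≠i} (x - xⱼ)/(xᵢ - xⱼ)

L_0(-3.4) = (-3.4 - (-3))/(-4 - (-3)) × (-3.4 - (-2))/(-4 - (-2)) = 0.280000
L_1(-3.4) = (-3.4 - (-4))/(-3 - (-4)) × (-3.4 - (-2))/(-3 - (-2)) = 0.840000
L_2(-3.4) = (-3.4 - (-4))/(-2 - (-4)) × (-3.4 - (-3))/(-2 - (-3)) = -0.120000

P(-3.4) = (-5)×L_0(-3.4) + 1×L_1(-3.4) + 15×L_2(-3.4)
P(-3.4) = -2.360000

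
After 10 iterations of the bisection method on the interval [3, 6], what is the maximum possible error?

Bisection error bound: |error| ≤ (b-a)/2^n
|error| ≤ (6 - 3)/2^10 = 3/2^10
|error| ≤ 0.0029296875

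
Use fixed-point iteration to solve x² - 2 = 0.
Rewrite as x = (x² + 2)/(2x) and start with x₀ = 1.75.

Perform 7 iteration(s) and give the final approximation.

Equation: x² - 2 = 0
Fixed-point form: x = (x² + 2)/(2x)
x₀ = 1.75

x_1 = g(1.750000) = 1.446429
x_2 = g(1.446429) = 1.414572
x_3 = g(1.414572) = 1.414214
x_4 = g(1.414214) = 1.414214
x_5 = g(1.414214) = 1.414214
x_6 = g(1.414214) = 1.414214
x_7 = g(1.414214) = 1.414214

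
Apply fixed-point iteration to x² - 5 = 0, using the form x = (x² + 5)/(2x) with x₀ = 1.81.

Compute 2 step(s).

Equation: x² - 5 = 0
Fixed-point form: x = (x² + 5)/(2x)
x₀ = 1.81

x_1 = g(1.810000) = 2.286215
x_2 = g(2.286215) = 2.236618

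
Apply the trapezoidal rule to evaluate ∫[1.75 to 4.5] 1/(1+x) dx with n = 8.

f(x) = 1/(1+x)
a = 1.75, b = 4.5, n = 8
h = (b - a)/n = 0.343750

Trapezoidal rule: (h/2)[f(x₀) + 2f(x₁) + 2f(x₂) + ... + f(xₙ)]

x_0 = 1.7500, f(x_0) = 0.363636, coefficient = 1
x_1 = 2.0938, f(x_1) = 0.323232, coefficient = 2
x_2 = 2.4375, f(x_2) = 0.290909, coefficient = 2
x_3 = 2.7812, f(x_3) = 0.264463, coefficient = 2
x_4 = 3.1250, f(x_4) = 0.242424, coefficient = 2
x_5 = 3.4688, f(x_5) = 0.223776, coefficient = 2
x_6 = 3.8125, f(x_6) = 0.207792, coefficient = 2
x_7 = 4.1562, f(x_7) = 0.193939, coefficient = 2
x_8 = 4.5000, f(x_8) = 0.181818, coefficient = 1

I ≈ (0.343750/2) × 4.038527 = 0.694122
Exact value: 0.693147
Error: 0.000975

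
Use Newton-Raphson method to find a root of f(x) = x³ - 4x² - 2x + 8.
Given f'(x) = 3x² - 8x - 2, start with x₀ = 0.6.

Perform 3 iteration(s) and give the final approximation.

f(x) = x³ - 4x² - 2x + 8
f'(x) = 3x² - 8x - 2
x₀ = 0.6

Newton-Raphson formula: x_{n+1} = x_n - f(x_n)/f'(x_n)

Iteration 1:
  f(0.600000) = 5.576000
  f'(0.600000) = -5.720000
  x_1 = 0.600000 - 5.576000/(-5.720000) = 1.574825
Iteration 2:
  f(1.574825) = -1.164264
  f'(1.574825) = -7.158378
  x_2 = 1.574825 - (-1.164264)/(-7.158378) = 1.412182
Iteration 3:
  f(1.412182) = 0.014862
  f'(1.412182) = -7.314682
  x_3 = 1.412182 - 0.014862/(-7.314682) = 1.414213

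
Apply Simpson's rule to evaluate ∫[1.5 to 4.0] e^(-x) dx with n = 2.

f(x) = e^(-x)
a = 1.5, b = 4.0, n = 2
h = (b - a)/n = 1.250000

Simpson's rule: (h/3)[f(x₀) + 4f(x₁) + 2f(x₂) + ... + f(xₙ)]

x_0 = 1.5000, f(x_0) = 0.223130, coefficient = 1
x_1 = 2.7500, f(x_1) = 0.063928, coefficient = 4
x_2 = 4.0000, f(x_2) = 0.018316, coefficient = 1

I ≈ (1.250000/3) × 0.497157 = 0.207149
Exact value: 0.204815
Error: 0.002334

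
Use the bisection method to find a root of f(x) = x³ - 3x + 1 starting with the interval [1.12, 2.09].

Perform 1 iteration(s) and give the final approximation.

f(x) = x³ - 3x + 1
Initial interval: [1.12, 2.09]

Iteration 1:
  c_1 = (1.120000 + 2.090000)/2 = 1.605000
  f(c_1) = f(1.605000) = 0.319520
  f(a) × f(c) < 0, new interval: [1.120000, 1.605000]

After 1 iteration(s), the approximation is c_1 = 1.605000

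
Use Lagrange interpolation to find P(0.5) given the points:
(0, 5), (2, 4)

Lagrange interpolation formula:
P(x) = Σ yᵢ × Lᵢ(x)
where Lᵢ(x) = Π_{j≠i} (x - xⱼ)/(xᵢ - xⱼ)

L_0(0.5) = (0.5 - 2)/(0 - 2) = 0.750000
L_1(0.5) = (0.5 - 0)/(2 - 0) = 0.250000

P(0.5) = 5×L_0(0.5) + 4×L_1(0.5)
P(0.5) = 4.750000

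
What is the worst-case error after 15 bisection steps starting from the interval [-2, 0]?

Bisection error bound: |error| ≤ (b-a)/2^n
|error| ≤ (0 - (-2))/2^15 = 2/2^15
|error| ≤ 0.0000610352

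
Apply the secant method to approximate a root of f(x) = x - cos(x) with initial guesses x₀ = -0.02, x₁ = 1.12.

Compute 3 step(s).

f(x) = x - cos(x)
x₀ = -0.02, x₁ = 1.12

Secant formula: x_{n+1} = x_n - f(x_n)(x_n - x_{n-1})/(f(x_n) - f(x_{n-1}))

Iteration 1:
  f(-0.020000) = -1.019800
  f(1.120000) = 0.684318
  x_2 = 1.120000 - 0.684318×(1.120000 - (-0.020000))/(0.684318 - (-1.019800))
       = 0.662214
Iteration 2:
  f(1.120000) = 0.684318
  f(0.662214) = -0.126420
  x_3 = 0.662214 - (-0.126420)×(0.662214 - 1.120000)/(-0.126420 - 0.684318)
       = 0.733597
Iteration 3:
  f(0.662214) = -0.126420
  f(0.733597) = -0.009174
  x_4 = 0.733597 - (-0.009174)×(0.733597 - 0.662214)/(-0.009174 - (-0.126420))
       = 0.739182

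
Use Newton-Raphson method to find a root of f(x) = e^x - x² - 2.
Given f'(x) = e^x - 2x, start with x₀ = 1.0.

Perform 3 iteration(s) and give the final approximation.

f(x) = e^x - x² - 2
f'(x) = e^x - 2x
x₀ = 1.0

Newton-Raphson formula: x_{n+1} = x_n - f(x_n)/f'(x_n)

Iteration 1:
  f(1.000000) = -0.281718
  f'(1.000000) = 0.718282
  x_1 = 1.000000 - (-0.281718)/0.718282 = 1.392211
Iteration 2:
  f(1.392211) = 0.085485
  f'(1.392211) = 1.239315
  x_2 = 1.392211 - 0.085485/1.239315 = 1.323233
Iteration 3:
  f(1.323233) = 0.004598
  f'(1.323233) = 1.109078
  x_3 = 1.323233 - 0.004598/1.109078 = 1.319087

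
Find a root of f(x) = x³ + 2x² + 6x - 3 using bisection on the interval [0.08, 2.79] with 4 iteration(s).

f(x) = x³ + 2x² + 6x - 3
Initial interval: [0.08, 2.79]

Iteration 1:
  c_1 = (0.080000 + 2.790000)/2 = 1.435000
  f(c_1) = f(1.435000) = 12.683438
  f(a) × f(c) < 0, new interval: [0.080000, 1.435000]
Iteration 2:
  c_2 = (0.080000 + 1.435000)/2 = 0.757500
  f(c_2) = f(0.757500) = 3.127271
  f(a) × f(c) < 0, new interval: [0.080000, 0.757500]
Iteration 3:
  c_3 = (0.080000 + 0.757500)/2 = 0.418750
  f(c_3) = f(0.418750) = -0.063368
  f(a) × f(c) ≥ 0, new interval: [0.418750, 0.757500]
Iteration 4:
  c_4 = (0.418750 + 0.757500)/2 = 0.588125
  f(c_4) = f(0.588125) = 1.423959
  f(a) × f(c) < 0, new interval: [0.418750, 0.588125]

After 4 iteration(s), the approximation is c_4 = 0.588125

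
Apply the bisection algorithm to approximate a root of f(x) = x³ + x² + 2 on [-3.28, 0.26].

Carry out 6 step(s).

f(x) = x³ + x² + 2
Initial interval: [-3.28, 0.26]

Iteration 1:
  c_1 = (-3.280000 + 0.260000)/2 = -1.510000
  f(c_1) = f(-1.510000) = 0.837149
  f(a) × f(c) < 0, new interval: [-3.280000, -1.510000]
Iteration 2:
  c_2 = (-3.280000 + (-1.510000))/2 = -2.395000
  f(c_2) = f(-2.395000) = -6.001755
  f(a) × f(c) ≥ 0, new interval: [-2.395000, -1.510000]
Iteration 3:
  c_3 = (-2.395000 + (-1.510000))/2 = -1.952500
  f(c_3) = f(-1.952500) = -1.631174
  f(a) × f(c) ≥ 0, new interval: [-1.952500, -1.510000]
Iteration 4:
  c_4 = (-1.952500 + (-1.510000))/2 = -1.731250
  f(c_4) = f(-1.731250) = -0.191722
  f(a) × f(c) ≥ 0, new interval: [-1.731250, -1.510000]
Iteration 5:
  c_5 = (-1.731250 + (-1.510000))/2 = -1.620625
  f(c_5) = f(-1.620625) = 0.369975
  f(a) × f(c) < 0, new interval: [-1.731250, -1.620625]
Iteration 6:
  c_6 = (-1.731250 + (-1.620625))/2 = -1.675937
  f(c_6) = f(-1.675937) = 0.101449
  f(a) × f(c) < 0, new interval: [-1.731250, -1.675937]

After 6 iteration(s), the approximation is c_6 = -1.675937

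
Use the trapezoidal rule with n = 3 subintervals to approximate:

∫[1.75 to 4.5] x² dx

f(x) = x²
a = 1.75, b = 4.5, n = 3
h = (b - a)/n = 0.916667

Trapezoidal rule: (h/2)[f(x₀) + 2f(x₁) + 2f(x₂) + ... + f(xₙ)]

x_0 = 1.7500, f(x_0) = 3.062500, coefficient = 1
x_1 = 2.6667, f(x_1) = 7.111111, coefficient = 2
x_2 = 3.5833, f(x_2) = 12.840278, coefficient = 2
x_3 = 4.5000, f(x_3) = 20.250000, coefficient = 1

I ≈ (0.916667/2) × 63.215278 = 28.973669
Exact value: 28.588542
Error: 0.385127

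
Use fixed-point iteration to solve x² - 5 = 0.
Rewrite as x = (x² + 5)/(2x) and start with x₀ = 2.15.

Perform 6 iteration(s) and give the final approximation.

Equation: x² - 5 = 0
Fixed-point form: x = (x² + 5)/(2x)
x₀ = 2.15

x_1 = g(2.150000) = 2.237791
x_2 = g(2.237791) = 2.236069
x_3 = g(2.236069) = 2.236068
x_4 = g(2.236068) = 2.236068
x_5 = g(2.236068) = 2.236068
x_6 = g(2.236068) = 2.236068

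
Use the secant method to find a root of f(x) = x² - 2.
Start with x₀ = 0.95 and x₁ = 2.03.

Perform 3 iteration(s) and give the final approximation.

f(x) = x² - 2
x₀ = 0.95, x₁ = 2.03

Secant formula: x_{n+1} = x_n - f(x_n)(x_n - x_{n-1})/(f(x_n) - f(x_{n-1}))

Iteration 1:
  f(0.950000) = -1.097500
  f(2.030000) = 2.120900
  x_2 = 2.030000 - 2.120900×(2.030000 - 0.950000)/(2.120900 - (-1.097500))
       = 1.318289
Iteration 2:
  f(2.030000) = 2.120900
  f(1.318289) = -0.262115
  x_3 = 1.318289 - (-0.262115)×(1.318289 - 2.030000)/(-0.262115 - 2.120900)
       = 1.396572
Iteration 3:
  f(1.318289) = -0.262115
  f(1.396572) = -0.049587
  x_4 = 1.396572 - (-0.049587)×(1.396572 - 1.318289)/(-0.049587 - (-0.262115))
       = 1.414837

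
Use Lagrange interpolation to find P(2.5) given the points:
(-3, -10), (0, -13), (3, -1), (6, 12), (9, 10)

Lagrange interpolation formula:
P(x) = Σ yᵢ × Lᵢ(x)
where Lᵢ(x) = Π_{j≠i} (x - xⱼ)/(xᵢ - xⱼ)

L_0(2.5) = (2.5 - 0)/(-3 - 0) × (2.5 - 3)/(-3 - 3) × (2.5 - 6)/(-3 - 6) × (2.5 - 9)/(-3 - 9) = -0.014628
L_1(2.5) = (2.5 - (-3))/(0 - (-3)) × (2.5 - 3)/(0 - 3) × (2.5 - 6)/(0 - 6) × (2.5 - 9)/(0 - 9) = 0.128729
L_2(2.5) = (2.5 - (-3))/(3 - (-3)) × (2.5 - 0)/(3 - 0) × (2.5 - 6)/(3 - 6) × (2.5 - 9)/(3 - 9) = 0.965471
L_3(2.5) = (2.5 - (-3))/(6 - (-3)) × (2.5 - 0)/(6 - 0) × (2.5 - 3)/(6 - 3) × (2.5 - 9)/(6 - 9) = -0.091950
L_4(2.5) = (2.5 - (-3))/(9 - (-3)) × (2.5 - 0)/(9 - 0) × (2.5 - 3)/(9 - 3) × (2.5 - 6)/(9 - 6) = 0.012378

P(2.5) = (-10)×L_0(2.5) + (-13)×L_1(2.5) + (-1)×L_2(2.5) + 12×L_3(2.5) + 10×L_4(2.5)
P(2.5) = -3.472287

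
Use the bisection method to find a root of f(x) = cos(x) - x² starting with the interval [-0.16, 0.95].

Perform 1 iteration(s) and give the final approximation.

f(x) = cos(x) - x²
Initial interval: [-0.16, 0.95]

Iteration 1:
  c_1 = (-0.160000 + 0.950000)/2 = 0.395000
  f(c_1) = f(0.395000) = 0.766972
  f(a) × f(c) ≥ 0, new interval: [0.395000, 0.950000]

After 1 iteration(s), the approximation is c_1 = 0.395000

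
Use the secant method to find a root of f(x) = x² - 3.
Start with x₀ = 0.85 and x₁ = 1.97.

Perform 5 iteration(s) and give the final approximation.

f(x) = x² - 3
x₀ = 0.85, x₁ = 1.97

Secant formula: x_{n+1} = x_n - f(x_n)(x_n - x_{n-1})/(f(x_n) - f(x_{n-1}))

Iteration 1:
  f(0.850000) = -2.277500
  f(1.970000) = 0.880900
  x_2 = 1.970000 - 0.880900×(1.970000 - 0.850000)/(0.880900 - (-2.277500))
       = 1.657624
Iteration 2:
  f(1.970000) = 0.880900
  f(1.657624) = -0.252282
  x_3 = 1.657624 - (-0.252282)×(1.657624 - 1.970000)/(-0.252282 - 0.880900)
       = 1.727169
Iteration 3:
  f(1.657624) = -0.252282
  f(1.727169) = -0.016888
  x_4 = 1.727169 - (-0.016888)×(1.727169 - 1.657624)/(-0.016888 - (-0.252282))
       = 1.732158
Iteration 4:
  f(1.727169) = -0.016888
  f(1.732158) = 0.000372
  x_5 = 1.732158 - 0.000372×(1.732158 - 1.727169)/(0.000372 - (-0.016888))
       = 1.732051
Iteration 5:
  f(1.732158) = 0.000372
  f(1.732051) = -0.000001
  x_6 = 1.732051 - (-0.000001)×(1.732051 - 1.732158)/(-0.000001 - 0.000372)
       = 1.732051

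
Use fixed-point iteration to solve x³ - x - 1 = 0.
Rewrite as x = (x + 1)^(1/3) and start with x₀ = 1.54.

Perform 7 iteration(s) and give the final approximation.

Equation: x³ - x - 1 = 0
Fixed-point form: x = (x + 1)^(1/3)
x₀ = 1.54

x_1 = g(1.540000) = 1.364409
x_2 = g(1.364409) = 1.332215
x_3 = g(1.332215) = 1.326140
x_4 = g(1.326140) = 1.324988
x_5 = g(1.324988) = 1.324769
x_6 = g(1.324769) = 1.324728
x_7 = g(1.324728) = 1.324720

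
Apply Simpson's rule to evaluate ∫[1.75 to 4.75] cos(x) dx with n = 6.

f(x) = cos(x)
a = 1.75, b = 4.75, n = 6
h = (b - a)/n = 0.500000

Simpson's rule: (h/3)[f(x₀) + 4f(x₁) + 2f(x₂) + ... + f(xₙ)]

x_0 = 1.7500, f(x_0) = -0.178246, coefficient = 1
x_1 = 2.2500, f(x_1) = -0.628174, coefficient = 4
x_2 = 2.7500, f(x_2) = -0.924302, coefficient = 2
x_3 = 3.2500, f(x_3) = -0.994130, coefficient = 4
x_4 = 3.7500, f(x_4) = -0.820559, coefficient = 2
x_5 = 4.2500, f(x_5) = -0.446087, coefficient = 4
x_6 = 4.7500, f(x_6) = 0.037602, coefficient = 1

I ≈ (0.500000/3) × -11.903931 = -1.983988
Exact value: -1.983279
Error: 0.000710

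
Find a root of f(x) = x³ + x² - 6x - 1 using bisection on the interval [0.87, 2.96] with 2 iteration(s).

f(x) = x³ + x² - 6x - 1
Initial interval: [0.87, 2.96]

Iteration 1:
  c_1 = (0.870000 + 2.960000)/2 = 1.915000
  f(c_1) = f(1.915000) = -1.800039
  f(a) × f(c) ≥ 0, new interval: [1.915000, 2.960000]
Iteration 2:
  c_2 = (1.915000 + 2.960000)/2 = 2.437500
  f(c_2) = f(2.437500) = 4.798584
  f(a) × f(c) < 0, new interval: [1.915000, 2.437500]

After 2 iteration(s), the approximation is c_2 = 2.437500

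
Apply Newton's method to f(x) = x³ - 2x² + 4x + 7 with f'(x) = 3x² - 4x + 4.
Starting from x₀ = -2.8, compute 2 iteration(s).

f(x) = x³ - 2x² + 4x + 7
f'(x) = 3x² - 4x + 4
x₀ = -2.8

Newton-Raphson formula: x_{n+1} = x_n - f(x_n)/f'(x_n)

Iteration 1:
  f(-2.800000) = -41.832000
  f'(-2.800000) = 38.720000
  x_1 = -2.800000 - (-41.832000)/38.720000 = -1.719628
Iteration 2:
  f(-1.719628) = -10.877902
  f'(-1.719628) = 19.749875
  x_2 = -1.719628 - (-10.877902)/19.749875 = -1.168845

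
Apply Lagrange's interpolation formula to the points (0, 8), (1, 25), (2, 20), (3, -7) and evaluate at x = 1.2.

Lagrange interpolation formula:
P(x) = Σ yᵢ × Lᵢ(x)
where Lᵢ(x) = Π_{j≠i} (x - xⱼ)/(xᵢ - xⱼ)

L_0(1.2) = (1.2 - 1)/(0 - 1) × (1.2 - 2)/(0 - 2) × (1.2 - 3)/(0 - 3) = -0.048000
L_1(1.2) = (1.2 - 0)/(1 - 0) × (1.2 - 2)/(1 - 2) × (1.2 - 3)/(1 - 3) = 0.864000
L_2(1.2) = (1.2 - 0)/(2 - 0) × (1.2 - 1)/(2 - 1) × (1.2 - 3)/(2 - 3) = 0.216000
L_3(1.2) = (1.2 - 0)/(3 - 0) × (1.2 - 1)/(3 - 1) × (1.2 - 2)/(3 - 2) = -0.032000

P(1.2) = 8×L_0(1.2) + 25×L_1(1.2) + 20×L_2(1.2) + (-7)×L_3(1.2)
P(1.2) = 25.760000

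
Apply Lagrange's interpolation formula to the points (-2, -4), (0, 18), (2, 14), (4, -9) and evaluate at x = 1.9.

Lagrange interpolation formula:
P(x) = Σ yᵢ × Lᵢ(x)
where Lᵢ(x) = Π_{j≠i} (x - xⱼ)/(xᵢ - xⱼ)

L_0(1.9) = (1.9 - 0)/(-2 - 0) × (1.9 - 2)/(-2 - 2) × (1.9 - 4)/(-2 - 4) = -0.008313
L_1(1.9) = (1.9 - (-2))/(0 - (-2)) × (1.9 - 2)/(0 - 2) × (1.9 - 4)/(0 - 4) = 0.051188
L_2(1.9) = (1.9 - (-2))/(2 - (-2)) × (1.9 - 0)/(2 - 0) × (1.9 - 4)/(2 - 4) = 0.972562
L_3(1.9) = (1.9 - (-2))/(4 - (-2)) × (1.9 - 0)/(4 - 0) × (1.9 - 2)/(4 - 2) = -0.015438

P(1.9) = (-4)×L_0(1.9) + 18×L_1(1.9) + 14×L_2(1.9) + (-9)×L_3(1.9)
P(1.9) = 14.709437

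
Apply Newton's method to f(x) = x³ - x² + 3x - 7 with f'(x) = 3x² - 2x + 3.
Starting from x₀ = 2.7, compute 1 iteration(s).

f(x) = x³ - x² + 3x - 7
f'(x) = 3x² - 2x + 3
x₀ = 2.7

Newton-Raphson formula: x_{n+1} = x_n - f(x_n)/f'(x_n)

Iteration 1:
  f(2.700000) = 13.493000
  f'(2.700000) = 19.470000
  x_1 = 2.700000 - 13.493000/19.470000 = 2.006985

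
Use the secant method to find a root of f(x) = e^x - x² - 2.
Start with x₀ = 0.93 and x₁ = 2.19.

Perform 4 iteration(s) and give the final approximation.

f(x) = e^x - x² - 2
x₀ = 0.93, x₁ = 2.19

Secant formula: x_{n+1} = x_n - f(x_n)(x_n - x_{n-1})/(f(x_n) - f(x_{n-1}))

Iteration 1:
  f(0.930000) = -0.330391
  f(2.190000) = 2.139113
  x_2 = 2.190000 - 2.139113×(2.190000 - 0.930000)/(2.139113 - (-0.330391))
       = 1.098573
Iteration 2:
  f(2.190000) = 2.139113
  f(1.098573) = -0.206980
  x_3 = 1.098573 - (-0.206980)×(1.098573 - 2.190000)/(-0.206980 - 2.139113)
       = 1.194863
Iteration 3:
  f(1.098573) = -0.206980
  f(1.194863) = -0.124593
  x_4 = 1.194863 - (-0.124593)×(1.194863 - 1.098573)/(-0.124593 - (-0.206980))
       = 1.340479
Iteration 4:
  f(1.194863) = -0.124593
  f(1.340479) = 0.023989
  x_5 = 1.340479 - 0.023989×(1.340479 - 1.194863)/(0.023989 - (-0.124593))
       = 1.316969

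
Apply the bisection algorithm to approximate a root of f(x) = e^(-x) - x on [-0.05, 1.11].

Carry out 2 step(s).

f(x) = e^(-x) - x
Initial interval: [-0.05, 1.11]

Iteration 1:
  c_1 = (-0.050000 + 1.110000)/2 = 0.530000
  f(c_1) = f(0.530000) = 0.058605
  f(a) × f(c) ≥ 0, new interval: [0.530000, 1.110000]
Iteration 2:
  c_2 = (0.530000 + 1.110000)/2 = 0.820000
  f(c_2) = f(0.820000) = -0.379568
  f(a) × f(c) < 0, new interval: [0.530000, 0.820000]

After 2 iteration(s), the approximation is c_2 = 0.820000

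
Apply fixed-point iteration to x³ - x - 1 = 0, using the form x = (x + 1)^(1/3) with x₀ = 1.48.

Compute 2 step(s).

Equation: x³ - x - 1 = 0
Fixed-point form: x = (x + 1)^(1/3)
x₀ = 1.48

x_1 = g(1.480000) = 1.353580
x_2 = g(1.353580) = 1.330178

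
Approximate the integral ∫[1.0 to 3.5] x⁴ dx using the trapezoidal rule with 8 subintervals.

f(x) = x⁴
a = 1.0, b = 3.5, n = 8
h = (b - a)/n = 0.312500

Trapezoidal rule: (h/2)[f(x₀) + 2f(x₁) + 2f(x₂) + ... + f(xₙ)]

x_0 = 1.0000, f(x_0) = 1.000000, coefficient = 1
x_1 = 1.3125, f(x_1) = 2.967545, coefficient = 2
x_2 = 1.6250, f(x_2) = 6.972900, coefficient = 2
x_3 = 1.9375, f(x_3) = 14.091812, coefficient = 2
x_4 = 2.2500, f(x_4) = 25.628906, coefficient = 2
x_5 = 2.5625, f(x_5) = 43.117691, coefficient = 2
x_6 = 2.8750, f(x_6) = 68.320557, coefficient = 2
x_7 = 3.1875, f(x_7) = 103.228775, coefficient = 2
x_8 = 3.5000, f(x_8) = 150.062500, coefficient = 1

I ≈ (0.312500/2) × 679.718872 = 106.206074
Exact value: 104.843750
Error: 1.362324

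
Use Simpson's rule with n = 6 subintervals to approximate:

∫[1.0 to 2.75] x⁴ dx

f(x) = x⁴
a = 1.0, b = 2.75, n = 6
h = (b - a)/n = 0.291667

Simpson's rule: (h/3)[f(x₀) + 4f(x₁) + 2f(x₂) + ... + f(xₙ)]

x_0 = 1.0000, f(x_0) = 1.000000, coefficient = 1
x_1 = 1.2917, f(x_1) = 2.783568, coefficient = 4
x_2 = 1.5833, f(x_2) = 6.284770, coefficient = 2
x_3 = 1.8750, f(x_3) = 12.359619, coefficient = 4
x_4 = 2.1667, f(x_4) = 22.037809, coefficient = 2
x_5 = 2.4583, f(x_5) = 36.522717, coefficient = 4
x_6 = 2.7500, f(x_6) = 57.191406, coefficient = 1

I ≈ (0.291667/3) × 321.500181 = 31.256962
Exact value: 31.255273
Error: 0.001689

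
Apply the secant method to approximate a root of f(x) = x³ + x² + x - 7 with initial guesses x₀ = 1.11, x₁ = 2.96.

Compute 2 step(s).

f(x) = x³ + x² + x - 7
x₀ = 1.11, x₁ = 2.96

Secant formula: x_{n+1} = x_n - f(x_n)(x_n - x_{n-1})/(f(x_n) - f(x_{n-1}))

Iteration 1:
  f(1.110000) = -3.290269
  f(2.960000) = 30.655936
  x_2 = 2.960000 - 30.655936×(2.960000 - 1.110000)/(30.655936 - (-3.290269))
       = 1.289313
Iteration 2:
  f(2.960000) = 30.655936
  f(1.289313) = -1.905097
  x_3 = 1.289313 - (-1.905097)×(1.289313 - 2.960000)/(-1.905097 - 30.655936)
       = 1.387062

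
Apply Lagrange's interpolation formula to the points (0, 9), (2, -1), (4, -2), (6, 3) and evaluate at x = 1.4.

Lagrange interpolation formula:
P(x) = Σ yᵢ × Lᵢ(x)
where Lᵢ(x) = Π_{j≠i} (x - xⱼ)/(xᵢ - xⱼ)

L_0(1.4) = (1.4 - 2)/(0 - 2) × (1.4 - 4)/(0 - 4) × (1.4 - 6)/(0 - 6) = 0.149500
L_1(1.4) = (1.4 - 0)/(2 - 0) × (1.4 - 4)/(2 - 4) × (1.4 - 6)/(2 - 6) = 1.046500
L_2(1.4) = (1.4 - 0)/(4 - 0) × (1.4 - 2)/(4 - 2) × (1.4 - 6)/(4 - 6) = -0.241500
L_3(1.4) = (1.4 - 0)/(6 - 0) × (1.4 - 2)/(6 - 2) × (1.4 - 4)/(6 - 4) = 0.045500

P(1.4) = 9×L_0(1.4) + (-1)×L_1(1.4) + (-2)×L_2(1.4) + 3×L_3(1.4)
P(1.4) = 0.918500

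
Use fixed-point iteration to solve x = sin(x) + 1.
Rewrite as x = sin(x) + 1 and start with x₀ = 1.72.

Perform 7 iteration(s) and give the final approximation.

Equation: x = sin(x) + 1
Fixed-point form: x = sin(x) + 1
x₀ = 1.72

x_1 = g(1.720000) = 1.988890
x_2 = g(1.988890) = 1.913865
x_3 = g(1.913865) = 1.941727
x_4 = g(1.941727) = 1.931990
x_5 = g(1.931990) = 1.935476
x_6 = g(1.935476) = 1.934238
x_7 = g(1.934238) = 1.934679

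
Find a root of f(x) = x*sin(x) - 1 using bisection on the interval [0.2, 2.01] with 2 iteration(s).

f(x) = x*sin(x) - 1
Initial interval: [0.2, 2.01]

Iteration 1:
  c_1 = (0.200000 + 2.010000)/2 = 1.105000
  f(c_1) = f(1.105000) = -0.012722
  f(a) × f(c) ≥ 0, new interval: [1.105000, 2.010000]
Iteration 2:
  c_2 = (1.105000 + 2.010000)/2 = 1.557500
  f(c_2) = f(1.557500) = 0.557362
  f(a) × f(c) < 0, new interval: [1.105000, 1.557500]

After 2 iteration(s), the approximation is c_2 = 1.557500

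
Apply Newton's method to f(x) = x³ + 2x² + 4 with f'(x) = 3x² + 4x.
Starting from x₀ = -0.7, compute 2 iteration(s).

f(x) = x³ + 2x² + 4
f'(x) = 3x² + 4x
x₀ = -0.7

Newton-Raphson formula: x_{n+1} = x_n - f(x_n)/f'(x_n)

Iteration 1:
  f(-0.700000) = 4.637000
  f'(-0.700000) = -1.330000
  x_1 = -0.700000 - 4.637000/(-1.330000) = 2.786466
Iteration 2:
  f(2.786466) = 41.164008
  f'(2.786466) = 34.439046
  x_2 = 2.786466 - 41.164008/34.439046 = 1.591195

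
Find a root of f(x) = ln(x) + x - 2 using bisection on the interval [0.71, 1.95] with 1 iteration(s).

f(x) = ln(x) + x - 2
Initial interval: [0.71, 1.95]

Iteration 1:
  c_1 = (0.710000 + 1.950000)/2 = 1.330000
  f(c_1) = f(1.330000) = -0.384821
  f(a) × f(c) ≥ 0, new interval: [1.330000, 1.950000]

After 1 iteration(s), the approximation is c_1 = 1.330000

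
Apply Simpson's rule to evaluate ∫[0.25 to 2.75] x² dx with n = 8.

f(x) = x²
a = 0.25, b = 2.75, n = 8
h = (b - a)/n = 0.312500

Simpson's rule: (h/3)[f(x₀) + 4f(x₁) + 2f(x₂) + ... + f(xₙ)]

x_0 = 0.2500, f(x_0) = 0.062500, coefficient = 1
x_1 = 0.5625, f(x_1) = 0.316406, coefficient = 4
x_2 = 0.8750, f(x_2) = 0.765625, coefficient = 2
x_3 = 1.1875, f(x_3) = 1.410156, coefficient = 4
x_4 = 1.5000, f(x_4) = 2.250000, coefficient = 2
x_5 = 1.8125, f(x_5) = 3.285156, coefficient = 4
x_6 = 2.1250, f(x_6) = 4.515625, coefficient = 2
x_7 = 2.4375, f(x_7) = 5.941406, coefficient = 4
x_8 = 2.7500, f(x_8) = 7.562500, coefficient = 1

I ≈ (0.312500/3) × 66.500000 = 6.927083
Exact value: 6.927083
Error: 0.000000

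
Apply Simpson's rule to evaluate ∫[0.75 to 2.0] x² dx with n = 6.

f(x) = x²
a = 0.75, b = 2.0, n = 6
h = (b - a)/n = 0.208333

Simpson's rule: (h/3)[f(x₀) + 4f(x₁) + 2f(x₂) + ... + f(xₙ)]

x_0 = 0.7500, f(x_0) = 0.562500, coefficient = 1
x_1 = 0.9583, f(x_1) = 0.918403, coefficient = 4
x_2 = 1.1667, f(x_2) = 1.361111, coefficient = 2
x_3 = 1.3750, f(x_3) = 1.890625, coefficient = 4
x_4 = 1.5833, f(x_4) = 2.506944, coefficient = 2
x_5 = 1.7917, f(x_5) = 3.210069, coefficient = 4
x_6 = 2.0000, f(x_6) = 4.000000, coefficient = 1

I ≈ (0.208333/3) × 36.375000 = 2.526042
Exact value: 2.526042
Error: 0.000000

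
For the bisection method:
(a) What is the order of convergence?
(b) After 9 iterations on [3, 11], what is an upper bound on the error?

(a) Bisection has linear (order 1) convergence; the error is halved each step.

(b) Error bound = (b-a)/2^n = (11 - 3)/2^{9}
    = 8/2^{9}

(a) 1 (linear); (b) error ≤ 1.56e-02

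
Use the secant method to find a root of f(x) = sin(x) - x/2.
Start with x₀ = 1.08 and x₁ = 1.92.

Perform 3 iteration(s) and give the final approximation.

f(x) = sin(x) - x/2
x₀ = 1.08, x₁ = 1.92

Secant formula: x_{n+1} = x_n - f(x_n)(x_n - x_{n-1})/(f(x_n) - f(x_{n-1}))

Iteration 1:
  f(1.080000) = 0.341958
  f(1.920000) = -0.020355
  x_2 = 1.920000 - (-0.020355)×(1.920000 - 1.080000)/(-0.020355 - 0.341958)
       = 1.872809
Iteration 2:
  f(1.920000) = -0.020355
  f(1.872809) = 0.018335
  x_3 = 1.872809 - 0.018335×(1.872809 - 1.920000)/(0.018335 - (-0.020355))
       = 1.895173
Iteration 3:
  f(1.872809) = 0.018335
  f(1.895173) = 0.000263
  x_4 = 1.895173 - 0.000263×(1.895173 - 1.872809)/(0.000263 - 0.018335)
       = 1.895499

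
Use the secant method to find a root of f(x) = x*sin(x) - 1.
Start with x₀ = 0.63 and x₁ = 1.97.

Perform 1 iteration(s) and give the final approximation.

f(x) = x*sin(x) - 1
x₀ = 0.63, x₁ = 1.97

Secant formula: x_{n+1} = x_n - f(x_n)(x_n - x_{n-1})/(f(x_n) - f(x_{n-1}))

Iteration 1:
  f(0.630000) = -0.628839
  f(1.970000) = 0.815100
  x_2 = 1.970000 - 0.815100×(1.970000 - 0.630000)/(0.815100 - (-0.628839))
       = 1.213573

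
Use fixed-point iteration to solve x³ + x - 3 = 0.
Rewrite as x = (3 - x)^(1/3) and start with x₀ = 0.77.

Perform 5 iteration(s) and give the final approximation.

Equation: x³ + x - 3 = 0
Fixed-point form: x = (3 - x)^(1/3)
x₀ = 0.77

x_1 = g(0.770000) = 1.306477
x_2 = g(1.306477) = 1.191966
x_3 = g(1.191966) = 1.218248
x_4 = g(1.218248) = 1.212316
x_5 = g(1.212316) = 1.213660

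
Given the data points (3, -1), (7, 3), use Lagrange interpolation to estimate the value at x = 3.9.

Lagrange interpolation formula:
P(x) = Σ yᵢ × Lᵢ(x)
where Lᵢ(x) = Π_{j≠i} (x - xⱼ)/(xᵢ - xⱼ)

L_0(3.9) = (3.9 - 7)/(3 - 7) = 0.775000
L_1(3.9) = (3.9 - 3)/(7 - 3) = 0.225000

P(3.9) = (-1)×L_0(3.9) + 3×L_1(3.9)
P(3.9) = -0.100000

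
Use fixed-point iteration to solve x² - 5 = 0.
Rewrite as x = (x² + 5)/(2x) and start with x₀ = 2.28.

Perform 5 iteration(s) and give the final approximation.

Equation: x² - 5 = 0
Fixed-point form: x = (x² + 5)/(2x)
x₀ = 2.28

x_1 = g(2.280000) = 2.236491
x_2 = g(2.236491) = 2.236068
x_3 = g(2.236068) = 2.236068
x_4 = g(2.236068) = 2.236068
x_5 = g(2.236068) = 2.236068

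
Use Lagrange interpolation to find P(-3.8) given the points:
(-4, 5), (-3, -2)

Lagrange interpolation formula:
P(x) = Σ yᵢ × Lᵢ(x)
where Lᵢ(x) = Π_{j≠i} (x - xⱼ)/(xᵢ - xⱼ)

L_0(-3.8) = (-3.8 - (-3))/(-4 - (-3)) = 0.800000
L_1(-3.8) = (-3.8 - (-4))/(-3 - (-4)) = 0.200000

P(-3.8) = 5×L_0(-3.8) + (-2)×L_1(-3.8)
P(-3.8) = 3.600000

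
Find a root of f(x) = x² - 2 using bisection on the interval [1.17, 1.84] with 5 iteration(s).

f(x) = x² - 2
Initial interval: [1.17, 1.84]

Iteration 1:
  c_1 = (1.170000 + 1.840000)/2 = 1.505000
  f(c_1) = f(1.505000) = 0.265025
  f(a) × f(c) < 0, new interval: [1.170000, 1.505000]
Iteration 2:
  c_2 = (1.170000 + 1.505000)/2 = 1.337500
  f(c_2) = f(1.337500) = -0.211094
  f(a) × f(c) ≥ 0, new interval: [1.337500, 1.505000]
Iteration 3:
  c_3 = (1.337500 + 1.505000)/2 = 1.421250
  f(c_3) = f(1.421250) = 0.019952
  f(a) × f(c) < 0, new interval: [1.337500, 1.421250]
Iteration 4:
  c_4 = (1.337500 + 1.421250)/2 = 1.379375
  f(c_4) = f(1.379375) = -0.097325
  f(a) × f(c) ≥ 0, new interval: [1.379375, 1.421250]
Iteration 5:
  c_5 = (1.379375 + 1.421250)/2 = 1.400313
  f(c_5) = f(1.400313) = -0.039125
  f(a) × f(c) ≥ 0, new interval: [1.400313, 1.421250]

After 5 iteration(s), the approximation is c_5 = 1.400313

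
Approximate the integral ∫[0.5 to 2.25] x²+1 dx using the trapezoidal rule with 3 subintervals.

f(x) = x²+1
a = 0.5, b = 2.25, n = 3
h = (b - a)/n = 0.583333

Trapezoidal rule: (h/2)[f(x₀) + 2f(x₁) + 2f(x₂) + ... + f(xₙ)]

x_0 = 0.5000, f(x_0) = 1.250000, coefficient = 1
x_1 = 1.0833, f(x_1) = 2.173611, coefficient = 2
x_2 = 1.6667, f(x_2) = 3.777778, coefficient = 2
x_3 = 2.2500, f(x_3) = 6.062500, coefficient = 1

I ≈ (0.583333/2) × 19.215278 = 5.604456
Exact value: 5.505208
Error: 0.099248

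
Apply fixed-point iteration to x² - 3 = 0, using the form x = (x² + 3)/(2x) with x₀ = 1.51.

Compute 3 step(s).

Equation: x² - 3 = 0
Fixed-point form: x = (x² + 3)/(2x)
x₀ = 1.51

x_1 = g(1.510000) = 1.748377
x_2 = g(1.748377) = 1.732127
x_3 = g(1.732127) = 1.732051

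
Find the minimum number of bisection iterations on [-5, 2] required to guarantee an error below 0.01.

We need (b-a)/2^n ≤ 0.01
(2 - (-5))/2^n ≤ 0.01
7/2^n ≤ 0.01
2^n ≥ 700
n ≥ log₂(700) = 9.45
n ≥ 10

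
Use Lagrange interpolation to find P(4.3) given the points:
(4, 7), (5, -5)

Lagrange interpolation formula:
P(x) = Σ yᵢ × Lᵢ(x)
where Lᵢ(x) = Π_{j≠i} (x - xⱼ)/(xᵢ - xⱼ)

L_0(4.3) = (4.3 - 5)/(4 - 5) = 0.700000
L_1(4.3) = (4.3 - 4)/(5 - 4) = 0.300000

P(4.3) = 7×L_0(4.3) + (-5)×L_1(4.3)
P(4.3) = 3.400000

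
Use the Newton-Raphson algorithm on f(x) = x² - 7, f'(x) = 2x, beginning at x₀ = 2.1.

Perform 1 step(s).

f(x) = x² - 7
f'(x) = 2x
x₀ = 2.1

Newton-Raphson formula: x_{n+1} = x_n - f(x_n)/f'(x_n)

Iteration 1:
  f(2.100000) = -2.590000
  f'(2.100000) = 4.200000
  x_1 = 2.100000 - (-2.590000)/4.200000 = 2.716667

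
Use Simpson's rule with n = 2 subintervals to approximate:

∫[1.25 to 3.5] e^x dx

f(x) = e^x
a = 1.25, b = 3.5, n = 2
h = (b - a)/n = 1.125000

Simpson's rule: (h/3)[f(x₀) + 4f(x₁) + 2f(x₂) + ... + f(xₙ)]

x_0 = 1.2500, f(x_0) = 3.490343, coefficient = 1
x_1 = 2.3750, f(x_1) = 10.751013, coefficient = 4
x_2 = 3.5000, f(x_2) = 33.115452, coefficient = 1

I ≈ (1.125000/3) × 79.609848 = 29.853693
Exact value: 29.625109
Error: 0.228584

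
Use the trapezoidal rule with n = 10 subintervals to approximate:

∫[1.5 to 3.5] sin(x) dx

f(x) = sin(x)
a = 1.5, b = 3.5, n = 10
h = (b - a)/n = 0.200000

Trapezoidal rule: (h/2)[f(x₀) + 2f(x₁) + 2f(x₂) + ... + f(xₙ)]

x_0 = 1.5000, f(x_0) = 0.997495, coefficient = 1
x_1 = 1.7000, f(x_1) = 0.991665, coefficient = 2
x_2 = 1.9000, f(x_2) = 0.946300, coefficient = 2
x_3 = 2.1000, f(x_3) = 0.863209, coefficient = 2
x_4 = 2.3000, f(x_4) = 0.745705, coefficient = 2
x_5 = 2.5000, f(x_5) = 0.598472, coefficient = 2
x_6 = 2.7000, f(x_6) = 0.427380, coefficient = 2
x_7 = 2.9000, f(x_7) = 0.239249, coefficient = 2
x_8 = 3.1000, f(x_8) = 0.041581, coefficient = 2
x_9 = 3.3000, f(x_9) = -0.157746, coefficient = 2
x_10 = 3.5000, f(x_10) = -0.350783, coefficient = 1

I ≈ (0.200000/2) × 10.038343 = 1.003834
Exact value: 1.007194
Error: 0.003360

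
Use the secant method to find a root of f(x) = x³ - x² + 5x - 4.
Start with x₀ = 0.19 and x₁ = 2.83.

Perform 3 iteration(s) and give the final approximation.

f(x) = x³ - x² + 5x - 4
x₀ = 0.19, x₁ = 2.83

Secant formula: x_{n+1} = x_n - f(x_n)(x_n - x_{n-1})/(f(x_n) - f(x_{n-1}))

Iteration 1:
  f(0.190000) = -3.079241
  f(2.830000) = 24.806287
  x_2 = 2.830000 - 24.806287×(2.830000 - 0.190000)/(24.806287 - (-3.079241))
       = 0.481520
Iteration 2:
  f(2.830000) = 24.806287
  f(0.481520) = -1.712614
  x_3 = 0.481520 - (-1.712614)×(0.481520 - 2.830000)/(-1.712614 - 24.806287)
       = 0.633187
Iteration 3:
  f(0.481520) = -1.712614
  f(0.633187) = -0.981129
  x_4 = 0.633187 - (-0.981129)×(0.633187 - 0.481520)/(-0.981129 - (-1.712614))
       = 0.836615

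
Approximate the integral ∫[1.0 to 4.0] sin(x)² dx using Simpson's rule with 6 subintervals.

f(x) = sin(x)²
a = 1.0, b = 4.0, n = 6
h = (b - a)/n = 0.500000

Simpson's rule: (h/3)[f(x₀) + 4f(x₁) + 2f(x₂) + ... + f(xₙ)]

x_0 = 1.0000, f(x_0) = 0.708073, coefficient = 1
x_1 = 1.5000, f(x_1) = 0.994996, coefficient = 4
x_2 = 2.0000, f(x_2) = 0.826822, coefficient = 2
x_3 = 2.5000, f(x_3) = 0.358169, coefficient = 4
x_4 = 3.0000, f(x_4) = 0.019915, coefficient = 2
x_5 = 3.5000, f(x_5) = 0.123049, coefficient = 4
x_6 = 4.0000, f(x_6) = 0.572750, coefficient = 1

I ≈ (0.500000/3) × 8.879153 = 1.479859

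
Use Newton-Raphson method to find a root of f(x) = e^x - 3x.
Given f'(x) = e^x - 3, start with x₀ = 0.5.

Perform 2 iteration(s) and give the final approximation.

f(x) = e^x - 3x
f'(x) = e^x - 3
x₀ = 0.5

Newton-Raphson formula: x_{n+1} = x_n - f(x_n)/f'(x_n)

Iteration 1:
  f(0.500000) = 0.148721
  f'(0.500000) = -1.351279
  x_1 = 0.500000 - 0.148721/(-1.351279) = 0.610060
Iteration 2:
  f(0.610060) = 0.010362
  f'(0.610060) = -1.159459
  x_2 = 0.610060 - 0.010362/(-1.159459) = 0.618997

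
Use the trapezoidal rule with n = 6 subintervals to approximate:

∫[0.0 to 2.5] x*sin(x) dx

f(x) = x*sin(x)
a = 0.0, b = 2.5, n = 6
h = (b - a)/n = 0.416667

Trapezoidal rule: (h/2)[f(x₀) + 2f(x₁) + 2f(x₂) + ... + f(xₙ)]

x_0 = 0.0000, f(x_0) = 0.000000, coefficient = 1
x_1 = 0.4167, f(x_1) = 0.168631, coefficient = 2
x_2 = 0.8333, f(x_2) = 0.616814, coefficient = 2
x_3 = 1.2500, f(x_3) = 1.186231, coefficient = 2
x_4 = 1.6667, f(x_4) = 1.659013, coefficient = 2
x_5 = 2.0833, f(x_5) = 1.815632, coefficient = 2
x_6 = 2.5000, f(x_6) = 1.496180, coefficient = 1

I ≈ (0.416667/2) × 12.388822 = 2.581005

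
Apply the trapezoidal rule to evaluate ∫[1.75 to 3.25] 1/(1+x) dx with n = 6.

f(x) = 1/(1+x)
a = 1.75, b = 3.25, n = 6
h = (b - a)/n = 0.250000

Trapezoidal rule: (h/2)[f(x₀) + 2f(x₁) + 2f(x₂) + ... + f(xₙ)]

x_0 = 1.7500, f(x_0) = 0.363636, coefficient = 1
x_1 = 2.0000, f(x_1) = 0.333333, coefficient = 2
x_2 = 2.2500, f(x_2) = 0.307692, coefficient = 2
x_3 = 2.5000, f(x_3) = 0.285714, coefficient = 2
x_4 = 2.7500, f(x_4) = 0.266667, coefficient = 2
x_5 = 3.0000, f(x_5) = 0.250000, coefficient = 2
x_6 = 3.2500, f(x_6) = 0.235294, coefficient = 1

I ≈ (0.250000/2) × 3.485744 = 0.435718
Exact value: 0.435318
Error: 0.000400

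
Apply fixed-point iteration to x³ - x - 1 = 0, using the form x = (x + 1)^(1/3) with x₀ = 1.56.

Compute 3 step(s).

Equation: x³ - x - 1 = 0
Fixed-point form: x = (x + 1)^(1/3)
x₀ = 1.56

x_1 = g(1.560000) = 1.367981
x_2 = g(1.367981) = 1.332885
x_3 = g(1.332885) = 1.326267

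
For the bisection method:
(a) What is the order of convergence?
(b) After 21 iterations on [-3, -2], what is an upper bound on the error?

(a) Bisection has linear (order 1) convergence; the error is halved each step.

(b) Error bound = (b-a)/2^n = (-2 - (-3))/2^{21}
    = 1/2^{21}

(a) 1 (linear); (b) error ≤ 4.77e-07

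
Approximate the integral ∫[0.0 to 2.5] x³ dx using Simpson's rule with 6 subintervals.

f(x) = x³
a = 0.0, b = 2.5, n = 6
h = (b - a)/n = 0.416667

Simpson's rule: (h/3)[f(x₀) + 4f(x₁) + 2f(x₂) + ... + f(xₙ)]

x_0 = 0.0000, f(x_0) = 0.000000, coefficient = 1
x_1 = 0.4167, f(x_1) = 0.072338, coefficient = 4
x_2 = 0.8333, f(x_2) = 0.578704, coefficient = 2
x_3 = 1.2500, f(x_3) = 1.953125, coefficient = 4
x_4 = 1.6667, f(x_4) = 4.629630, coefficient = 2
x_5 = 2.0833, f(x_5) = 9.042245, coefficient = 4
x_6 = 2.5000, f(x_6) = 15.625000, coefficient = 1

I ≈ (0.416667/3) × 70.312500 = 9.765625
Exact value: 9.765625
Error: 0.000000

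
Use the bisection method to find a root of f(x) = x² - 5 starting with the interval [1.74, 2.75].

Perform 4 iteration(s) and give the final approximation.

f(x) = x² - 5
Initial interval: [1.74, 2.75]

Iteration 1:
  c_1 = (1.740000 + 2.750000)/2 = 2.245000
  f(c_1) = f(2.245000) = 0.040025
  f(a) × f(c) < 0, new interval: [1.740000, 2.245000]
Iteration 2:
  c_2 = (1.740000 + 2.245000)/2 = 1.992500
  f(c_2) = f(1.992500) = -1.029944
  f(a) × f(c) ≥ 0, new interval: [1.992500, 2.245000]
Iteration 3:
  c_3 = (1.992500 + 2.245000)/2 = 2.118750
  f(c_3) = f(2.118750) = -0.510898
  f(a) × f(c) ≥ 0, new interval: [2.118750, 2.245000]
Iteration 4:
  c_4 = (2.118750 + 2.245000)/2 = 2.181875
  f(c_4) = f(2.181875) = -0.239421
  f(a) × f(c) ≥ 0, new interval: [2.181875, 2.245000]

After 4 iteration(s), the approximation is c_4 = 2.181875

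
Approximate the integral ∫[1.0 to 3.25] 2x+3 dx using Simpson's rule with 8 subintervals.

f(x) = 2x+3
a = 1.0, b = 3.25, n = 8
h = (b - a)/n = 0.281250

Simpson's rule: (h/3)[f(x₀) + 4f(x₁) + 2f(x₂) + ... + f(xₙ)]

x_0 = 1.0000, f(x_0) = 5.000000, coefficient = 1
x_1 = 1.2812, f(x_1) = 5.562500, coefficient = 4
x_2 = 1.5625, f(x_2) = 6.125000, coefficient = 2
x_3 = 1.8438, f(x_3) = 6.687500, coefficient = 4
x_4 = 2.1250, f(x_4) = 7.250000, coefficient = 2
x_5 = 2.4062, f(x_5) = 7.812500, coefficient = 4
x_6 = 2.6875, f(x_6) = 8.375000, coefficient = 2
x_7 = 2.9688, f(x_7) = 8.937500, coefficient = 4
x_8 = 3.2500, f(x_8) = 9.500000, coefficient = 1

I ≈ (0.281250/3) × 174.000000 = 16.312500
Exact value: 16.312500
Error: 0.000000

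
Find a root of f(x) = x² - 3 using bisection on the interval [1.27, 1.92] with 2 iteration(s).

f(x) = x² - 3
Initial interval: [1.27, 1.92]

Iteration 1:
  c_1 = (1.270000 + 1.920000)/2 = 1.595000
  f(c_1) = f(1.595000) = -0.455975
  f(a) × f(c) ≥ 0, new interval: [1.595000, 1.920000]
Iteration 2:
  c_2 = (1.595000 + 1.920000)/2 = 1.757500
  f(c_2) = f(1.757500) = 0.088806
  f(a) × f(c) < 0, new interval: [1.595000, 1.757500]

After 2 iteration(s), the approximation is c_2 = 1.757500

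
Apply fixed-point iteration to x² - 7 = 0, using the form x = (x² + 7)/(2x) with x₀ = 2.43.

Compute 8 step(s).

Equation: x² - 7 = 0
Fixed-point form: x = (x² + 7)/(2x)
x₀ = 2.43

x_1 = g(2.430000) = 2.655329
x_2 = g(2.655329) = 2.645769
x_3 = g(2.645769) = 2.645751
x_4 = g(2.645751) = 2.645751
x_5 = g(2.645751) = 2.645751
x_6 = g(2.645751) = 2.645751
x_7 = g(2.645751) = 2.645751
x_8 = g(2.645751) = 2.645751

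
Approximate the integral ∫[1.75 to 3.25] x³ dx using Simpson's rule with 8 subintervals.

f(x) = x³
a = 1.75, b = 3.25, n = 8
h = (b - a)/n = 0.187500

Simpson's rule: (h/3)[f(x₀) + 4f(x₁) + 2f(x₂) + ... + f(xₙ)]

x_0 = 1.7500, f(x_0) = 5.359375, coefficient = 1
x_1 = 1.9375, f(x_1) = 7.273193, coefficient = 4
x_2 = 2.1250, f(x_2) = 9.595703, coefficient = 2
x_3 = 2.3125, f(x_3) = 12.366455, coefficient = 4
x_4 = 2.5000, f(x_4) = 15.625000, coefficient = 2
x_5 = 2.6875, f(x_5) = 19.410889, coefficient = 4
x_6 = 2.8750, f(x_6) = 23.763672, coefficient = 2
x_7 = 3.0625, f(x_7) = 28.722900, coefficient = 4
x_8 = 3.2500, f(x_8) = 34.328125, coefficient = 1

I ≈ (0.187500/3) × 408.750000 = 25.546875
Exact value: 25.546875
Error: 0.000000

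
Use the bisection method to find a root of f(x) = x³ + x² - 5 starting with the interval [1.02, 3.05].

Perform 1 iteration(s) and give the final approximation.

f(x) = x³ + x² - 5
Initial interval: [1.02, 3.05]

Iteration 1:
  c_1 = (1.020000 + 3.050000)/2 = 2.035000
  f(c_1) = f(2.035000) = 7.568618
  f(a) × f(c) < 0, new interval: [1.020000, 2.035000]

After 1 iteration(s), the approximation is c_1 = 2.035000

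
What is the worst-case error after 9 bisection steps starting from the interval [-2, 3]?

Bisection error bound: |error| ≤ (b-a)/2^n
|error| ≤ (3 - (-2))/2^9 = 5/2^9
|error| ≤ 0.0097656250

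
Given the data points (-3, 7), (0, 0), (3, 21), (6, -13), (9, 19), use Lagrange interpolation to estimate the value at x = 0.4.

Lagrange interpolation formula:
P(x) = Σ yᵢ × Lᵢ(x)
where Lᵢ(x) = Π_{j≠i} (x - xⱼ)/(xᵢ - xⱼ)

L_0(0.4) = (0.4 - 0)/(-3 - 0) × (0.4 - 3)/(-3 - 3) × (0.4 - 6)/(-3 - 6) × (0.4 - 9)/(-3 - 9) = -0.025765
L_1(0.4) = (0.4 - (-3))/(0 - (-3)) × (0.4 - 3)/(0 - 3) × (0.4 - 6)/(0 - 6) × (0.4 - 9)/(0 - 9) = 0.875997
L_2(0.4) = (0.4 - (-3))/(3 - (-3)) × (0.4 - 0)/(3 - 0) × (0.4 - 6)/(3 - 6) × (0.4 - 9)/(3 - 9) = 0.202153
L_3(0.4) = (0.4 - (-3))/(6 - (-3)) × (0.4 - 0)/(6 - 0) × (0.4 - 3)/(6 - 3) × (0.4 - 9)/(6 - 9) = -0.062571
L_4(0.4) = (0.4 - (-3))/(9 - (-3)) × (0.4 - 0)/(9 - 0) × (0.4 - 3)/(9 - 3) × (0.4 - 6)/(9 - 6) = 0.010186

P(0.4) = 7×L_0(0.4) + 0×L_1(0.4) + 21×L_2(0.4) + (-13)×L_3(0.4) + 19×L_4(0.4)
P(0.4) = 5.071822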